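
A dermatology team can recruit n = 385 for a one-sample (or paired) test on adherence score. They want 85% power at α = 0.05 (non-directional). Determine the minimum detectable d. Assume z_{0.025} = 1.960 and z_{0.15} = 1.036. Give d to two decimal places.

d_min ≈ 0.15

For a single sample (or paired design) of n = 385: d_min = (z_{α/2} + z_β)/√n.
z-sum = 1.960 + 1.036 = 2.996.
d_min = 2.996 / √385 = 2.996 / 19.621 = 0.153.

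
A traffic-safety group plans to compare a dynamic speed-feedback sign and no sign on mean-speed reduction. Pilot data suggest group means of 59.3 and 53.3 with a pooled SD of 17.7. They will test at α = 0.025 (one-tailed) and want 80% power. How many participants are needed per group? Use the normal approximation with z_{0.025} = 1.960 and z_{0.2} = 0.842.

Cohen's d = |M₁ − M₂| / SD_pooled = |59.3 − 53.3| / 17.7 = 6.0 / 17.7 = 0.339.
For two independent groups with equal n: n = 2·((z_{α} + z_β) / d)².
z_{α} + z_β = 1.960 + 0.842 = 2.802.
n = 2 × (2.802 / 0.339)² = 2 × 8.265² = 2 × 68.32 = 136.6.
Round up to the next whole participant.

n = 137 per group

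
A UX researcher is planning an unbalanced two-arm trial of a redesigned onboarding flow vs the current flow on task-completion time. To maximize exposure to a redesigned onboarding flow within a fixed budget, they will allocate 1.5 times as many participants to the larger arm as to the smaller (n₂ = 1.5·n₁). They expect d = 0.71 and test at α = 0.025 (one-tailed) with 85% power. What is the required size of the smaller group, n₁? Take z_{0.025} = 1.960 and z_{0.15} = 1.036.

With allocation ratio k = n₂/n₁ = 1.5, Var(x̄₁−x̄₂) = σ²(1/n₁ + 1/(k·n₁)) = σ²·(k+1)/(k·n₁).
So n₁ = (1 + 1/k)·((z_{α} + z_β)/d)² = 1.667 × (2.996/0.71)².
n₁ = 1.667 × 17.81 = 29.7.
Round up: n₁ = 30, giving n₂ = 1.5 × 30 = 45.

n₁ = 30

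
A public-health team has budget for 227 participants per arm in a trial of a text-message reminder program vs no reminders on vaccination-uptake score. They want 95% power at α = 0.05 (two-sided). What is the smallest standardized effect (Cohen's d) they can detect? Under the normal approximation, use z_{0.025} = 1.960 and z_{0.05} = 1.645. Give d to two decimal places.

d_min ≈ 0.34

For two independent groups of n = 227 each: d_min = (z_{α/2} + z_β)·√(2/n).
z-sum = 1.960 + 1.645 = 3.605.
d_min = 3.605 × √(2/227) = 3.605 × 0.0939 = 0.338.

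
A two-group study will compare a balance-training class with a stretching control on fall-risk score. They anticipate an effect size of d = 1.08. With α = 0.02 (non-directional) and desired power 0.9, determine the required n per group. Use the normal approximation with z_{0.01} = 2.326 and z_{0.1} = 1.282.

n = 23 per group

For two independent groups with equal n: n = 2·((z_{α/2} + z_β) / d)².
z_{α/2} + z_β = 2.326 + 1.282 = 3.608.
n = 2 × (3.608 / 1.08)² = 2 × 3.341² = 2 × 11.16 = 22.3.
Round up to the next whole participant.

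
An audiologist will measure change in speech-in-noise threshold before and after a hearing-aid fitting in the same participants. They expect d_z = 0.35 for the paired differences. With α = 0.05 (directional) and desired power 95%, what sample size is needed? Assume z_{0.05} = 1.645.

n = 89 pairs

For a paired (one-sample on differences) test: n = ((z_{α} + z_β) / d)².
z_{α} + z_β = 1.645 + 1.645 = 3.290.
n = (3.290 / 0.35)² = 9.400² = 88.36.
Round up.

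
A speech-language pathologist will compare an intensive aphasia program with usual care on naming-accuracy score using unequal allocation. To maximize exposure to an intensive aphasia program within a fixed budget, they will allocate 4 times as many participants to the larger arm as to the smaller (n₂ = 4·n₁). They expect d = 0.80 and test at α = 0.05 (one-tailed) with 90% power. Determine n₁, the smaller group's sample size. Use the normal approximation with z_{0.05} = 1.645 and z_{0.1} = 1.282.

With allocation ratio k = n₂/n₁ = 4, Var(x̄₁−x̄₂) = σ²(1/n₁ + 1/(k·n₁)) = σ²·(k+1)/(k·n₁).
So n₁ = (1 + 1/k)·((z_{α} + z_β)/d)² = 1.250 × (2.927/0.80)².
n₁ = 1.250 × 13.39 = 16.7.
Round up: n₁ = 17, giving n₂ = 4 × 17 = 68.

n₁ = 17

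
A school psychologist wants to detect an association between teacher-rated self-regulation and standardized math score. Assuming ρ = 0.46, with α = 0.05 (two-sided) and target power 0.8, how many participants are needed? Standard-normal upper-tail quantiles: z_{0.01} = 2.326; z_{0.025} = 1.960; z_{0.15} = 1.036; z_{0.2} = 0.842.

n = 35

Fisher's z: C = ½·ln((1+r)/(1−r)) = ½·ln(2.7037) = 0.4973.
n = ((z_{α/2} + z_β)/C)² + 3.
(1.960 + 0.842) / 0.4973 = 2.802 / 0.4973 = 5.634.
n = 5.634² + 3 = 31.75 + 3 = 34.7.
Round up.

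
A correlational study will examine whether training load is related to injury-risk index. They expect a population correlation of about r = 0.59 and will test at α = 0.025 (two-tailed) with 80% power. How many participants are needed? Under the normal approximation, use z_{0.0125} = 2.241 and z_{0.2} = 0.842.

Fisher's z: C = ½·ln((1+r)/(1−r)) = ½·ln(3.8780) = 0.6777.
n = ((z_{α/2} + z_β)/C)² + 3.
(2.241 + 0.842) / 0.6777 = 3.083 / 0.6777 = 4.549.
n = 4.549² + 3 = 20.70 + 3 = 23.7.
Round up.

n = 24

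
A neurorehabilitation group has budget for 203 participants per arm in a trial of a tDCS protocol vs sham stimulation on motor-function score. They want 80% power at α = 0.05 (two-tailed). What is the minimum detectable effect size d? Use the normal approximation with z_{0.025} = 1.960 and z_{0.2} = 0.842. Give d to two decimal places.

d_min ≈ 0.28

For two independent groups of n = 203 each: d_min = (z_{α/2} + z_β)·√(2/n).
z-sum = 1.960 + 0.842 = 2.802.
d_min = 2.802 × √(2/203) = 2.802 × 0.0993 = 0.278.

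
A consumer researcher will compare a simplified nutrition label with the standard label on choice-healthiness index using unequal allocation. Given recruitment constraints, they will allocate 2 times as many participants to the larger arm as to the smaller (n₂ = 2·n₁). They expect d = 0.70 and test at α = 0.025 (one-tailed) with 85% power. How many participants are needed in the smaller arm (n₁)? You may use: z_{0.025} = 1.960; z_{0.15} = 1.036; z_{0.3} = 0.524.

With allocation ratio k = n₂/n₁ = 2, Var(x̄₁−x̄₂) = σ²(1/n₁ + 1/(k·n₁)) = σ²·(k+1)/(k·n₁).
So n₁ = (1 + 1/k)·((z_{α} + z_β)/d)² = 1.500 × (2.996/0.70)².
n₁ = 1.500 × 18.32 = 27.5.
Round up: n₁ = 28, giving n₂ = 2 × 28 = 56.

n₁ = 28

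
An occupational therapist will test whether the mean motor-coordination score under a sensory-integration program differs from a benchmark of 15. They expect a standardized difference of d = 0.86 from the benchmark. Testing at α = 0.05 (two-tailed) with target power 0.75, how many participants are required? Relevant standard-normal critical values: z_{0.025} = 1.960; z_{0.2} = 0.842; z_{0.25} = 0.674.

n = 10

For a one-sample test: n = ((z_{α/2} + z_β) / d)².
z_{α/2} + z_β = 1.960 + 0.674 = 2.634.
n = (2.634 / 0.86)² = 3.063² = 9.38.
Round up.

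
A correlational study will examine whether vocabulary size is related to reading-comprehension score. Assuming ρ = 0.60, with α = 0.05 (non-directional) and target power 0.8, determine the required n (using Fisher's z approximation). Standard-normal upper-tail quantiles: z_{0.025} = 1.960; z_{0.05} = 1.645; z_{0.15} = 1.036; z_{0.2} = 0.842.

Fisher's z: C = ½·ln((1+r)/(1−r)) = ½·ln(4.0000) = 0.6931.
n = ((z_{α/2} + z_β)/C)² + 3.
(1.960 + 0.842) / 0.6931 = 2.802 / 0.6931 = 4.043.
n = 4.043² + 3 = 16.34 + 3 = 19.3.
Round up.

n = 20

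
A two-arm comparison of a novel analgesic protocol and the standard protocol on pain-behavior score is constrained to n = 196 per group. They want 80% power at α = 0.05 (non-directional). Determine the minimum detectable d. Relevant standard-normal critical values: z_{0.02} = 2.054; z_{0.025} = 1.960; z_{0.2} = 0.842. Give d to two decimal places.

d_min ≈ 0.28

For two independent groups of n = 196 each: d_min = (z_{α/2} + z_β)·√(2/n).
z-sum = 1.960 + 0.842 = 2.802.
d_min = 2.802 × √(2/196) = 2.802 × 0.1010 = 0.283.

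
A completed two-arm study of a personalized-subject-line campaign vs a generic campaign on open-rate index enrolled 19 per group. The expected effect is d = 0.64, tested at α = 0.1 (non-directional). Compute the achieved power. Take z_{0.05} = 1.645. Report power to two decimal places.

power ≈ 0.63

For two equal groups, power = Φ(d·√(n/2) − z_{α/2}).
d·√(n/2) = 0.64 × √(19/2) = 0.64 × 3.082 = 1.973.
z_β = 1.973 − 1.645 = 0.328.
Power = Φ(0.328) = 0.628.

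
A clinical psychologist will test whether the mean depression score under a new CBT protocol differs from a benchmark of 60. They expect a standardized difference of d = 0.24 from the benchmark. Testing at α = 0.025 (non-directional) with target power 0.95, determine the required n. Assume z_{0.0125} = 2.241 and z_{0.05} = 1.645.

n = 263

For a one-sample test: n = ((z_{α/2} + z_β) / d)².
z_{α/2} + z_β = 2.241 + 1.645 = 3.886.
n = (3.886 / 0.24)² = 16.192² = 262.17.
Round up.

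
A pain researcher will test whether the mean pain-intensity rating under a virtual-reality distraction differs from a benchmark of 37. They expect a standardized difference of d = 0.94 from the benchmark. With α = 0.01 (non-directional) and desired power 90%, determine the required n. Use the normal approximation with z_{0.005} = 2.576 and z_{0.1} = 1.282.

n = 17

For a one-sample test: n = ((z_{α/2} + z_β) / d)².
z_{α/2} + z_β = 2.576 + 1.282 = 3.858.
n = (3.858 / 0.94)² = 4.104² = 16.84.
Round up.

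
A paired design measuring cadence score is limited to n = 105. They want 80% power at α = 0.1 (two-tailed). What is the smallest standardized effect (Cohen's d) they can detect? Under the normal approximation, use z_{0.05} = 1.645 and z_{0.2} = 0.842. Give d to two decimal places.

d_min ≈ 0.24

For a single sample (or paired design) of n = 105: d_min = (z_{α/2} + z_β)/√n.
z-sum = 1.645 + 0.842 = 2.487.
d_min = 2.487 / √105 = 2.487 / 10.247 = 0.243.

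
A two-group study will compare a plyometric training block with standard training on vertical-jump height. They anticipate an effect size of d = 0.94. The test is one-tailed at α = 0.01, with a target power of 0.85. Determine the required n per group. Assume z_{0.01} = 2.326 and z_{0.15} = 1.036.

For two independent groups with equal n: n = 2·((z_{α} + z_β) / d)².
z_{α} + z_β = 2.326 + 1.036 = 3.362.
n = 2 × (3.362 / 0.94)² = 2 × 3.577² = 2 × 12.79 = 25.6.
Round up to the next whole participant.

n = 26 per group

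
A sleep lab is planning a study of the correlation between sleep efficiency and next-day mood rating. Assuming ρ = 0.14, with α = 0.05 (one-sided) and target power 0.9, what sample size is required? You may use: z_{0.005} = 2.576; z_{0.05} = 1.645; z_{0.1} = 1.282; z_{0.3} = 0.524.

Fisher's z: C = ½·ln((1+r)/(1−r)) = ½·ln(1.3256) = 0.1409.
n = ((z_{α} + z_β)/C)² + 3.
(1.645 + 1.282) / 0.1409 = 2.927 / 0.1409 = 20.774.
n = 20.774² + 3 = 431.54 + 3 = 434.5.
Round up.

n = 435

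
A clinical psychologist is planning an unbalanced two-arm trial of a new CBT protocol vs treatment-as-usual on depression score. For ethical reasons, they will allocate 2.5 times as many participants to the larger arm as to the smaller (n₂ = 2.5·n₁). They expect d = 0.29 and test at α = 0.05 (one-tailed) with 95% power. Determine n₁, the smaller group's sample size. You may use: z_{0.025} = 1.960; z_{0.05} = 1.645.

With allocation ratio k = n₂/n₁ = 2.5, Var(x̄₁−x̄₂) = σ²(1/n₁ + 1/(k·n₁)) = σ²·(k+1)/(k·n₁).
So n₁ = (1 + 1/k)·((z_{α} + z_β)/d)² = 1.400 × (3.290/0.29)².
n₁ = 1.400 × 128.71 = 180.2.
Round up: n₁ = 181, giving n₂ = ⌈2.5 × 181⌉ = ⌈452.5⌉ = 453.

n₁ = 181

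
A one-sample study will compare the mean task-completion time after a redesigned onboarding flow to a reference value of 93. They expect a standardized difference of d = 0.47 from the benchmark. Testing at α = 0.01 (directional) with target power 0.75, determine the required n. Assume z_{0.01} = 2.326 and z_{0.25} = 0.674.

For a one-sample test: n = ((z_{α} + z_β) / d)².
z_{α} + z_β = 2.326 + 0.674 = 3.000.
n = (3.000 / 0.47)² = 6.383² = 40.74.
Round up.

n = 41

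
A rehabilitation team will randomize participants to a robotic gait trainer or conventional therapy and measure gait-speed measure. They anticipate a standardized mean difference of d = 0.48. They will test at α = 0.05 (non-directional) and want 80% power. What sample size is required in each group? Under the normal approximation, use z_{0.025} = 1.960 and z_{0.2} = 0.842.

n = 69 per group

For two independent groups with equal n: n = 2·((z_{α/2} + z_β) / d)².
z_{α/2} + z_β = 1.960 + 0.842 = 2.802.
n = 2 × (2.802 / 0.48)² = 2 × 5.838² = 2 × 34.08 = 68.2.
Round up to the next whole participant.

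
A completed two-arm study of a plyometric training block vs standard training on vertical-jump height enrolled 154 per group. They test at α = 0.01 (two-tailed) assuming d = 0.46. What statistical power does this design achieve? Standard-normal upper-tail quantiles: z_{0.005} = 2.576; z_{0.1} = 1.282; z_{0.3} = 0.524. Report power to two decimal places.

power ≈ 0.93

For two equal groups, power = Φ(d·√(n/2) − z_{α/2}).
d·√(n/2) = 0.46 × √(154/2) = 0.46 × 8.775 = 4.036.
z_β = 4.036 − 2.576 = 1.460.
Power = Φ(1.460) = 0.928.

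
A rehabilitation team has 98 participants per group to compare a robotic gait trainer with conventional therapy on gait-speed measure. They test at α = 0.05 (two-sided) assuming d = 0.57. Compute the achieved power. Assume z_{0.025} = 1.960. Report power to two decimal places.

power ≈ 0.98

For two equal groups, power = Φ(d·√(n/2) − z_{α/2}).
d·√(n/2) = 0.57 × √(98/2) = 0.57 × 7.000 = 3.990.
z_β = 3.990 − 1.960 = 2.030.
Power = Φ(2.030) = 0.979.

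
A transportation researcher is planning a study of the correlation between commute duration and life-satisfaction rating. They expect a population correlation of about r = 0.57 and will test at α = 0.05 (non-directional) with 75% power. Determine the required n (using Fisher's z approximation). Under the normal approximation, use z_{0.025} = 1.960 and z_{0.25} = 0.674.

Fisher's z: C = ½·ln((1+r)/(1−r)) = ½·ln(3.6512) = 0.6475.
n = ((z_{α/2} + z_β)/C)² + 3.
(1.960 + 0.674) / 0.6475 = 2.634 / 0.6475 = 4.068.
n = 4.068² + 3 = 16.55 + 3 = 19.5.
Round up.

n = 20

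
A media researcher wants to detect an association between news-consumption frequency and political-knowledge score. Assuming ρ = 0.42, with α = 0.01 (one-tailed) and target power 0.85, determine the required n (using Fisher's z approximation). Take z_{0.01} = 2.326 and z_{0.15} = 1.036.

Fisher's z: C = ½·ln((1+r)/(1−r)) = ½·ln(2.4483) = 0.4477.
n = ((z_{α} + z_β)/C)² + 3.
(2.326 + 1.036) / 0.4477 = 3.362 / 0.4477 = 7.509.
n = 7.509² + 3 = 56.39 + 3 = 59.4.
Round up.

n = 60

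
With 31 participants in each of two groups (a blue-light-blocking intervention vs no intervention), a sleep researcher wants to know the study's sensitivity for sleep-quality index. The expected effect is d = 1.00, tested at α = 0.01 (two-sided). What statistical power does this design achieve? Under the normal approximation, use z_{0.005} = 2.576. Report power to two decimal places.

For two equal groups, power = Φ(d·√(n/2) − z_{α/2}).
d·√(n/2) = 1.00 × √(31/2) = 1.00 × 3.937 = 3.937.
z_β = 3.937 − 2.576 = 1.361.
Power = Φ(1.361) = 0.913.

power ≈ 0.91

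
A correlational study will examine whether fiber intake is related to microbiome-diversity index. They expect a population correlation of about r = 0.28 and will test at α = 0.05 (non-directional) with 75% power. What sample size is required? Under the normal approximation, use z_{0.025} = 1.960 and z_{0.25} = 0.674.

n = 87

Fisher's z: C = ½·ln((1+r)/(1−r)) = ½·ln(1.7778) = 0.2877.
n = ((z_{α/2} + z_β)/C)² + 3.
(1.960 + 0.674) / 0.2877 = 2.634 / 0.2877 = 9.155.
n = 9.155² + 3 = 83.82 + 3 = 86.8.
Round up.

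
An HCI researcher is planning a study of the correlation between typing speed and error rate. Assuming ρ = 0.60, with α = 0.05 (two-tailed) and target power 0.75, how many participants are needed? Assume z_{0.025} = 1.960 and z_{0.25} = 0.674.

Fisher's z: C = ½·ln((1+r)/(1−r)) = ½·ln(4.0000) = 0.6931.
n = ((z_{α/2} + z_β)/C)² + 3.
(1.960 + 0.674) / 0.6931 = 2.634 / 0.6931 = 3.800.
n = 3.800² + 3 = 14.44 + 3 = 17.4.
Round up.

n = 18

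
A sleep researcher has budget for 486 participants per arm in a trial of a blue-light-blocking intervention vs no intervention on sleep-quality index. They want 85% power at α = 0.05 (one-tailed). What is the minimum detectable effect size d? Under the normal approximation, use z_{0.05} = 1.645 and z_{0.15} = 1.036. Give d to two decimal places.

For two independent groups of n = 486 each: d_min = (z_{α} + z_β)·√(2/n).
z-sum = 1.645 + 1.036 = 2.681.
d_min = 2.681 × √(2/486) = 2.681 × 0.0642 = 0.172.

d_min ≈ 0.17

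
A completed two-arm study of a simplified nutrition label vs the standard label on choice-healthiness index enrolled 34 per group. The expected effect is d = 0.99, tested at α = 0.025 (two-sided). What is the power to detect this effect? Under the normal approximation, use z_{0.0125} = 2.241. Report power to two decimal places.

For two equal groups, power = Φ(d·√(n/2) − z_{α/2}).
d·√(n/2) = 0.99 × √(34/2) = 0.99 × 4.123 = 4.082.
z_β = 4.082 − 2.241 = 1.841.
Power = Φ(1.841) = 0.967.

power ≈ 0.97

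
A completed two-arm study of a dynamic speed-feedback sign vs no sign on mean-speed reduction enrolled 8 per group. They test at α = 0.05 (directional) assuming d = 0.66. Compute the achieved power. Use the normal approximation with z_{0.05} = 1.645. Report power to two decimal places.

For two equal groups, power = Φ(d·√(n/2) − z_{α}).
d·√(n/2) = 0.66 × √(8/2) = 0.66 × 2.000 = 1.320.
z_β = 1.320 − 1.645 = -0.325.
Power = Φ(-0.325) = 0.373.

power ≈ 0.37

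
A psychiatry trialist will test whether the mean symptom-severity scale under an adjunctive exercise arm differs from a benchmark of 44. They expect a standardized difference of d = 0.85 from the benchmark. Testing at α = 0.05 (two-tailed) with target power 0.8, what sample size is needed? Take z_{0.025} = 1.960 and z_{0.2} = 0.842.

For a one-sample test: n = ((z_{α/2} + z_β) / d)².
z_{α/2} + z_β = 1.960 + 0.842 = 2.802.
n = (2.802 / 0.85)² = 3.296² = 10.87.
Round up.

n = 11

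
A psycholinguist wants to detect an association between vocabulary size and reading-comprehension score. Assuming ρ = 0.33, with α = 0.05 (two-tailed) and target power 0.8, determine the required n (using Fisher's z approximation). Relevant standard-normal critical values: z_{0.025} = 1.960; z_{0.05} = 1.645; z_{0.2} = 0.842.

n = 70

Fisher's z: C = ½·ln((1+r)/(1−r)) = ½·ln(1.9851) = 0.3428.
n = ((z_{α/2} + z_β)/C)² + 3.
(1.960 + 0.842) / 0.3428 = 2.802 / 0.3428 = 8.174.
n = 8.174² + 3 = 66.81 + 3 = 69.8.
Round up.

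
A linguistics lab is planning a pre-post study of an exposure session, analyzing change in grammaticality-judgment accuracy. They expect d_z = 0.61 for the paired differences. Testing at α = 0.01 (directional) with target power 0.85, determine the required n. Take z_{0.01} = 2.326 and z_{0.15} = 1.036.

n = 31 pairs

For a paired (one-sample on differences) test: n = ((z_{α} + z_β) / d)².
z_{α} + z_β = 2.326 + 1.036 = 3.362.
n = (3.362 / 0.61)² = 5.511² = 30.38.
Round up.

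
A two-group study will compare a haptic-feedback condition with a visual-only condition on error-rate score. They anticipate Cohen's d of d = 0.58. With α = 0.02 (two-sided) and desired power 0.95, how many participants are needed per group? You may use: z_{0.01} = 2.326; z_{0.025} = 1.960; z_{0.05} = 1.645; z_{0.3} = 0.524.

For two independent groups with equal n: n = 2·((z_{α/2} + z_β) / d)².
z_{α/2} + z_β = 2.326 + 1.645 = 3.971.
n = 2 × (3.971 / 0.58)² = 2 × 6.847² = 2 × 46.88 = 93.8.
Round up to the next whole participant.

n = 94 per group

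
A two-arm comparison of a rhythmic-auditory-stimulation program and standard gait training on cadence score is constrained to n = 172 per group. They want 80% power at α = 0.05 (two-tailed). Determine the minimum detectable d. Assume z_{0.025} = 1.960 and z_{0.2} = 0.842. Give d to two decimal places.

For two independent groups of n = 172 each: d_min = (z_{α/2} + z_β)·√(2/n).
z-sum = 1.960 + 0.842 = 2.802.
d_min = 2.802 × √(2/172) = 2.802 × 0.1078 = 0.302.

d_min ≈ 0.30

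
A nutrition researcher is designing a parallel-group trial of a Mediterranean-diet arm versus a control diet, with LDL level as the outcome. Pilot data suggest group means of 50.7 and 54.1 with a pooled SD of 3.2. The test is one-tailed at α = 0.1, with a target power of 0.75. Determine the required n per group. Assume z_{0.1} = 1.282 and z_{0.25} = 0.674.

Cohen's d = |M₁ − M₂| / SD_pooled = |50.7 − 54.1| / 3.2 = 3.4 / 3.2 = 1.062.
For two independent groups with equal n: n = 2·((z_{α} + z_β) / d)².
z_{α} + z_β = 1.282 + 0.674 = 1.956.
n = 2 × (1.956 / 1.062)² = 2 × 1.842² = 2 × 3.39 = 6.8.
Round up to the next whole participant.

n = 7 per group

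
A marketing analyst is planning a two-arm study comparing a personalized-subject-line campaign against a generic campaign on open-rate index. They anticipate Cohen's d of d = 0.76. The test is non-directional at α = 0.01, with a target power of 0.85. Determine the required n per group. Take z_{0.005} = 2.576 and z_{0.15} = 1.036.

n = 46 per group

For two independent groups with equal n: n = 2·((z_{α/2} + z_β) / d)².
z_{α/2} + z_β = 2.576 + 1.036 = 3.612.
n = 2 × (3.612 / 0.76)² = 2 × 4.753² = 2 × 22.59 = 45.2.
Round up to the next whole participant.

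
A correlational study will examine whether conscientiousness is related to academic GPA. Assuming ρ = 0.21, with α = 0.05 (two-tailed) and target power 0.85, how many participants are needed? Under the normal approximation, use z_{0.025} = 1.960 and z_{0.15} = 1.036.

n = 201

Fisher's z: C = ½·ln((1+r)/(1−r)) = ½·ln(1.5316) = 0.2132.
n = ((z_{α/2} + z_β)/C)² + 3.
(1.960 + 1.036) / 0.2132 = 2.996 / 0.2132 = 14.053.
n = 14.053² + 3 = 197.47 + 3 = 200.5.
Round up.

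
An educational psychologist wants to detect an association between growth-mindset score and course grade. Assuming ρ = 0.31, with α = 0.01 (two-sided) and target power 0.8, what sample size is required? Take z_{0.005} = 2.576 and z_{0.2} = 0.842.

Fisher's z: C = ½·ln((1+r)/(1−r)) = ½·ln(1.8986) = 0.3205.
n = ((z_{α/2} + z_β)/C)² + 3.
(2.576 + 0.842) / 0.3205 = 3.418 / 0.3205 = 10.665.
n = 10.665² + 3 = 113.73 + 3 = 116.7.
Round up.

n = 117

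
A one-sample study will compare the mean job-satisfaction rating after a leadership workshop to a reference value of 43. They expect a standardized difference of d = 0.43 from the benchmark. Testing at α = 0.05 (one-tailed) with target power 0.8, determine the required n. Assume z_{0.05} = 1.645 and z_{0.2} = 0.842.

n = 34

For a one-sample test: n = ((z_{α} + z_β) / d)².
z_{α} + z_β = 1.645 + 0.842 = 2.487.
n = (2.487 / 0.43)² = 5.784² = 33.45.
Round up.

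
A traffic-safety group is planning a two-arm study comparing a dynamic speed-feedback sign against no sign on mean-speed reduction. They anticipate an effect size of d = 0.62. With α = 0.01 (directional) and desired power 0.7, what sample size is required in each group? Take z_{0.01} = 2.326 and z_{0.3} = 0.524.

n = 43 per group

For two independent groups with equal n: n = 2·((z_{α} + z_β) / d)².
z_{α} + z_β = 2.326 + 0.524 = 2.850.
n = 2 × (2.850 / 0.62)² = 2 × 4.597² = 2 × 21.13 = 42.3.
Round up to the next whole participant.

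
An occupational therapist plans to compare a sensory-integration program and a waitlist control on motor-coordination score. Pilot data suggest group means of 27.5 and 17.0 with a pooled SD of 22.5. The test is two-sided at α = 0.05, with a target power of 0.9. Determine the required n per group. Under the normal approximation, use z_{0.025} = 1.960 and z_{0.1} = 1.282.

Cohen's d = |M₁ − M₂| / SD_pooled = |27.5 − 17.0| / 22.5 = 10.5 / 22.5 = 0.467.
For two independent groups with equal n: n = 2·((z_{α/2} + z_β) / d)².
z_{α/2} + z_β = 1.960 + 1.282 = 3.242.
n = 2 × (3.242 / 0.467)² = 2 × 6.942² = 2 × 48.19 = 96.4.
Round up to the next whole participant.

n = 97 per group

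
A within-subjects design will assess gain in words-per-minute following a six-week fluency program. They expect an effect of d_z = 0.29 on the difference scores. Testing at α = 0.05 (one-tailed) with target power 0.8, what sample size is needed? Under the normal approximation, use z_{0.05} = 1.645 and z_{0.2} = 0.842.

n = 74 pairs

For a paired (one-sample on differences) test: n = ((z_{α} + z_β) / d)².
z_{α} + z_β = 1.645 + 0.842 = 2.487.
n = (2.487 / 0.29)² = 8.576² = 73.55.
Round up.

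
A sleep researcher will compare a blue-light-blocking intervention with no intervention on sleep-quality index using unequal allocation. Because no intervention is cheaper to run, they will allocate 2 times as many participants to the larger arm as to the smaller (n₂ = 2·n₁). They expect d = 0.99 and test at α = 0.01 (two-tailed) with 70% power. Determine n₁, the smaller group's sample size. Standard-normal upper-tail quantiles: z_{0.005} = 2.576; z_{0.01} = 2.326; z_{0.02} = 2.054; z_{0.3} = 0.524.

With allocation ratio k = n₂/n₁ = 2, Var(x̄₁−x̄₂) = σ²(1/n₁ + 1/(k·n₁)) = σ²·(k+1)/(k·n₁).
So n₁ = (1 + 1/k)·((z_{α/2} + z_β)/d)² = 1.500 × (3.100/0.99)².
n₁ = 1.500 × 9.81 = 14.7.
Round up: n₁ = 15, giving n₂ = 2 × 15 = 30.

n₁ = 15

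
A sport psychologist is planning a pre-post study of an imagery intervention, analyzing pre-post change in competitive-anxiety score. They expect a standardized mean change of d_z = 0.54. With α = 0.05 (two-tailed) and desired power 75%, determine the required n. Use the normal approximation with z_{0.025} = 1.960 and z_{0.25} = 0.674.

n = 24 pairs

For a paired (one-sample on differences) test: n = ((z_{α/2} + z_β) / d)².
z_{α/2} + z_β = 1.960 + 0.674 = 2.634.
n = (2.634 / 0.54)² = 4.878² = 23.79.
Round up.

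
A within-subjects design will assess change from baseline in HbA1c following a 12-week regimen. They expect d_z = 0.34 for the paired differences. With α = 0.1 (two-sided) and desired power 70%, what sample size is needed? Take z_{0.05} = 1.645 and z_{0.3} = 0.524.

For a paired (one-sample on differences) test: n = ((z_{α/2} + z_β) / d)².
z_{α/2} + z_β = 1.645 + 0.524 = 2.169.
n = (2.169 / 0.34)² = 6.379² = 40.70.
Round up.

n = 41 pairs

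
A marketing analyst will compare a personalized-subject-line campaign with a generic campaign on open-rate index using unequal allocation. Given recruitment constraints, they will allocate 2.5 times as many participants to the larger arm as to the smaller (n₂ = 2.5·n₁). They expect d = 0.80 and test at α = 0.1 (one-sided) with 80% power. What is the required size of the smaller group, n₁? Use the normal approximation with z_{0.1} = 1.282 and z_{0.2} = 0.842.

With allocation ratio k = n₂/n₁ = 2.5, Var(x̄₁−x̄₂) = σ²(1/n₁ + 1/(k·n₁)) = σ²·(k+1)/(k·n₁).
So n₁ = (1 + 1/k)·((z_{α} + z_β)/d)² = 1.400 × (2.124/0.80)².
n₁ = 1.400 × 7.05 = 9.9.
Round up: n₁ = 10, giving n₂ = 2.5 × 10 = 25.

n₁ = 10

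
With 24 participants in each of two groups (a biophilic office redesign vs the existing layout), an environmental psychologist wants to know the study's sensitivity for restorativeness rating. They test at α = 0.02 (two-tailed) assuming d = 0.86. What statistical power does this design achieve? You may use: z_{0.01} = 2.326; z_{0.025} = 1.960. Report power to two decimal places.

power ≈ 0.74

For two equal groups, power = Φ(d·√(n/2) − z_{α/2}).
d·√(n/2) = 0.86 × √(24/2) = 0.86 × 3.464 = 2.979.
z_β = 2.979 − 2.326 = 0.653.
Power = Φ(0.653) = 0.743.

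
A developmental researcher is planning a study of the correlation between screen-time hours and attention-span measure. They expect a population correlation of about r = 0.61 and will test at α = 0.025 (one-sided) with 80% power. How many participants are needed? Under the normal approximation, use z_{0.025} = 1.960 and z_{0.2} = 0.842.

n = 19

Fisher's z: C = ½·ln((1+r)/(1−r)) = ½·ln(4.1282) = 0.7089.
n = ((z_{α} + z_β)/C)² + 3.
(1.960 + 0.842) / 0.7089 = 2.802 / 0.7089 = 3.953.
n = 3.953² + 3 = 15.62 + 3 = 18.6.
Round up.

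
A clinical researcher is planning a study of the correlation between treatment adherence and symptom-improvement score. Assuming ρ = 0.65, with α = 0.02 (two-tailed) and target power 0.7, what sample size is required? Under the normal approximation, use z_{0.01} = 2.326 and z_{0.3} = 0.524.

Fisher's z: C = ½·ln((1+r)/(1−r)) = ½·ln(4.7143) = 0.7753.
n = ((z_{α/2} + z_β)/C)² + 3.
(2.326 + 0.524) / 0.7753 = 2.850 / 0.7753 = 3.676.
n = 3.676² + 3 = 13.51 + 3 = 16.5.
Round up.

n = 17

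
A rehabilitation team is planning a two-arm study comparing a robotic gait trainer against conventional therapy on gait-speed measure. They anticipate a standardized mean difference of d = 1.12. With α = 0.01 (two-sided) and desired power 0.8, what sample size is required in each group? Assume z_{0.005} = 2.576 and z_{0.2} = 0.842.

n = 19 per group

For two independent groups with equal n: n = 2·((z_{α/2} + z_β) / d)².
z_{α/2} + z_β = 2.576 + 0.842 = 3.418.
n = 2 × (3.418 / 1.12)² = 2 × 3.052² = 2 × 9.31 = 18.6.
Round up to the next whole participant.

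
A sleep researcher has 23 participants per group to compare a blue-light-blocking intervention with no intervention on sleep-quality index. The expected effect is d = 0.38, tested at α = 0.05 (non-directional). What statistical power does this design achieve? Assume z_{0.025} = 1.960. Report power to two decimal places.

power ≈ 0.25

For two equal groups, power = Φ(d·√(n/2) − z_{α/2}).
d·√(n/2) = 0.38 × √(23/2) = 0.38 × 3.391 = 1.289.
z_β = 1.289 − 1.960 = -0.671.
Power = Φ(-0.671) = 0.251.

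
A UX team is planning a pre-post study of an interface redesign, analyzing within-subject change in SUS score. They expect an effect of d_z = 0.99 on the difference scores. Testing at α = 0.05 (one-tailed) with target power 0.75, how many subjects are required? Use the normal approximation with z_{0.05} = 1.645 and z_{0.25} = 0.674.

n = 6 pairs

For a paired (one-sample on differences) test: n = ((z_{α} + z_β) / d)².
z_{α} + z_β = 1.645 + 0.674 = 2.319.
n = (2.319 / 0.99)² = 2.342² = 5.49.
Round up.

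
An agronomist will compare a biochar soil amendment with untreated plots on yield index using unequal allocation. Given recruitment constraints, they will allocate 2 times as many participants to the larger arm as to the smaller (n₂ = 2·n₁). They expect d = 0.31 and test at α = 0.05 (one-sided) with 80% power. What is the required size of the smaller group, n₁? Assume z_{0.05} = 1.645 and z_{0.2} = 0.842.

With allocation ratio k = n₂/n₁ = 2, Var(x̄₁−x̄₂) = σ²(1/n₁ + 1/(k·n₁)) = σ²·(k+1)/(k·n₁).
So n₁ = (1 + 1/k)·((z_{α} + z_β)/d)² = 1.500 × (2.487/0.31)².
n₁ = 1.500 × 64.36 = 96.5.
Round up: n₁ = 97, giving n₂ = 2 × 97 = 194.

n₁ = 97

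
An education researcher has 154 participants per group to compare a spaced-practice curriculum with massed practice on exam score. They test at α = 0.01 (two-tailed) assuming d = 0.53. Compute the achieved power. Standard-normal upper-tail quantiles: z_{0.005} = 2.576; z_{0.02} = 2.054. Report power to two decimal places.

power ≈ 0.98

For two equal groups, power = Φ(d·√(n/2) − z_{α/2}).
d·√(n/2) = 0.53 × √(154/2) = 0.53 × 8.775 = 4.651.
z_β = 4.651 − 2.576 = 2.075.
Power = Φ(2.075) = 0.981.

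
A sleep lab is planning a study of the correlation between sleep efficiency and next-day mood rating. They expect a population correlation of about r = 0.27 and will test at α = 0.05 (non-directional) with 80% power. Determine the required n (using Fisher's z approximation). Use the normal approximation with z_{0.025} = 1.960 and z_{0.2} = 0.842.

Fisher's z: C = ½·ln((1+r)/(1−r)) = ½·ln(1.7397) = 0.2769.
n = ((z_{α/2} + z_β)/C)² + 3.
(1.960 + 0.842) / 0.2769 = 2.802 / 0.2769 = 10.119.
n = 10.119² + 3 = 102.40 + 3 = 105.4.
Round up.

n = 106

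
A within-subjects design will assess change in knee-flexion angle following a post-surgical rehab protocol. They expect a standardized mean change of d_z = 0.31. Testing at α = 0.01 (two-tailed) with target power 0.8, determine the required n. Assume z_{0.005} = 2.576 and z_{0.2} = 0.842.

For a paired (one-sample on differences) test: n = ((z_{α/2} + z_β) / d)².
z_{α/2} + z_β = 2.576 + 0.842 = 3.418.
n = (3.418 / 0.31)² = 11.026² = 121.57.
Round up.

n = 122 pairs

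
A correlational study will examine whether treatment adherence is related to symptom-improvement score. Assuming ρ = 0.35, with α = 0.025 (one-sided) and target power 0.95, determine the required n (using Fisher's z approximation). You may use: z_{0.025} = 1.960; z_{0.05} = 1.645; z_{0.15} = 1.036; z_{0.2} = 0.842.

n = 101

Fisher's z: C = ½·ln((1+r)/(1−r)) = ½·ln(2.0769) = 0.3654.
n = ((z_{α} + z_β)/C)² + 3.
(1.960 + 1.645) / 0.3654 = 3.605 / 0.3654 = 9.866.
n = 9.866² + 3 = 97.34 + 3 = 100.3.
Round up.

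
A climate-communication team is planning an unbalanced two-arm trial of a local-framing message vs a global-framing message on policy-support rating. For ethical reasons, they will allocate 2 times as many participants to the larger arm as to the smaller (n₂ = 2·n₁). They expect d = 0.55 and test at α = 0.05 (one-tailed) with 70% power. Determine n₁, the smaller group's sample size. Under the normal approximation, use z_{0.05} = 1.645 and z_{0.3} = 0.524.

n₁ = 24

With allocation ratio k = n₂/n₁ = 2, Var(x̄₁−x̄₂) = σ²(1/n₁ + 1/(k·n₁)) = σ²·(k+1)/(k·n₁).
So n₁ = (1 + 1/k)·((z_{α} + z_β)/d)² = 1.500 × (2.169/0.55)².
n₁ = 1.500 × 15.55 = 23.3.
Round up: n₁ = 24, giving n₂ = 2 × 24 = 48.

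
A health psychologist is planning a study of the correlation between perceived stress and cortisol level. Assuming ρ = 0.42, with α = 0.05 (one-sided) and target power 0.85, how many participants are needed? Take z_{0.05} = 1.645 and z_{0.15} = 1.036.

n = 39

Fisher's z: C = ½·ln((1+r)/(1−r)) = ½·ln(2.4483) = 0.4477.
n = ((z_{α} + z_β)/C)² + 3.
(1.645 + 1.036) / 0.4477 = 2.681 / 0.4477 = 5.988.
n = 5.988² + 3 = 35.86 + 3 = 38.9.
Round up.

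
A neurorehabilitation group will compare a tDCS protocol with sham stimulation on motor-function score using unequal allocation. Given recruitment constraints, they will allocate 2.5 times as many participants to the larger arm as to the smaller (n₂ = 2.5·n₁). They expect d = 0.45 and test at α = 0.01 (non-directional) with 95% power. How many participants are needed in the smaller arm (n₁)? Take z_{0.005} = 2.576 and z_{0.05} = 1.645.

With allocation ratio k = n₂/n₁ = 2.5, Var(x̄₁−x̄₂) = σ²(1/n₁ + 1/(k·n₁)) = σ²·(k+1)/(k·n₁).
So n₁ = (1 + 1/k)·((z_{α/2} + z_β)/d)² = 1.400 × (4.221/0.45)².
n₁ = 1.400 × 87.98 = 123.2.
Round up: n₁ = 124, giving n₂ = 2.5 × 124 = 310.

n₁ = 124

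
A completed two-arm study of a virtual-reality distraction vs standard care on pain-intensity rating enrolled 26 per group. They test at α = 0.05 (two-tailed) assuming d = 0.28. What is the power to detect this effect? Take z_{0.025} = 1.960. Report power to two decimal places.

For two equal groups, power = Φ(d·√(n/2) − z_{α/2}).
d·√(n/2) = 0.28 × √(26/2) = 0.28 × 3.606 = 1.010.
z_β = 1.010 − 1.960 = -0.950.
Power = Φ(-0.950) = 0.171.

power ≈ 0.17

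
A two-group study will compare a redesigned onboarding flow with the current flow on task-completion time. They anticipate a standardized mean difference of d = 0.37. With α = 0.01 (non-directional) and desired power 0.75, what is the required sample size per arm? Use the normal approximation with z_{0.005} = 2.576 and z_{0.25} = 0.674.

For two independent groups with equal n: n = 2·((z_{α/2} + z_β) / d)².
z_{α/2} + z_β = 2.576 + 0.674 = 3.250.
n = 2 × (3.250 / 0.37)² = 2 × 8.784² = 2 × 77.15 = 154.3.
Round up to the next whole participant.

n = 155 per group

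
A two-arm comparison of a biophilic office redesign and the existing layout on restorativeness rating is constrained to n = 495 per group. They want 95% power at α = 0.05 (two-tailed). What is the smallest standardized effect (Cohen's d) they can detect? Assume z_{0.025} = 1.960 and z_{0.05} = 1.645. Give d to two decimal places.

For two independent groups of n = 495 each: d_min = (z_{α/2} + z_β)·√(2/n).
z-sum = 1.960 + 1.645 = 3.605.
d_min = 3.605 × √(2/495) = 3.605 × 0.0636 = 0.229.

d_min ≈ 0.23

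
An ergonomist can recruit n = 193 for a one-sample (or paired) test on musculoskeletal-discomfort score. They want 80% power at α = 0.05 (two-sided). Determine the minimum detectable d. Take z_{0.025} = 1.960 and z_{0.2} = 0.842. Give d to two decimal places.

For a single sample (or paired design) of n = 193: d_min = (z_{α/2} + z_β)/√n.
z-sum = 1.960 + 0.842 = 2.802.
d_min = 2.802 / √193 = 2.802 / 13.892 = 0.202.

d_min ≈ 0.20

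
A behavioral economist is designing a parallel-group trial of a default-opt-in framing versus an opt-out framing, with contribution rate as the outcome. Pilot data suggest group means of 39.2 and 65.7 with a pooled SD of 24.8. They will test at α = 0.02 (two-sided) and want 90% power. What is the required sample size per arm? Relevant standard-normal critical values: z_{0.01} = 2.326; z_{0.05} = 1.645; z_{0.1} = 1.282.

Cohen's d = |M₁ − M₂| / SD_pooled = |39.2 − 65.7| / 24.8 = 26.5 / 24.8 = 1.069.
For two independent groups with equal n: n = 2·((z_{α/2} + z_β) / d)².
z_{α/2} + z_β = 2.326 + 1.282 = 3.608.
n = 2 × (3.608 / 1.069)² = 2 × 3.375² = 2 × 11.39 = 22.8.
Round up to the next whole participant.

n = 23 per group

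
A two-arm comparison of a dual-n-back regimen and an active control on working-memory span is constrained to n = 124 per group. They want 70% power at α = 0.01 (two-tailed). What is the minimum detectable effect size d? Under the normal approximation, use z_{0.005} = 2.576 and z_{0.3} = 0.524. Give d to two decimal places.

For two independent groups of n = 124 each: d_min = (z_{α/2} + z_β)·√(2/n).
z-sum = 2.576 + 0.524 = 3.100.
d_min = 3.100 × √(2/124) = 3.100 × 0.1270 = 0.394.

d_min ≈ 0.39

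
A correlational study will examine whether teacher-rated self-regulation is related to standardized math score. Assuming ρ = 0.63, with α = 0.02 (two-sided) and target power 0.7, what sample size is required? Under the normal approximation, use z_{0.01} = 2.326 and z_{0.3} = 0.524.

Fisher's z: C = ½·ln((1+r)/(1−r)) = ½·ln(4.4054) = 0.7414.
n = ((z_{α/2} + z_β)/C)² + 3.
(2.326 + 0.524) / 0.7414 = 2.850 / 0.7414 = 3.844.
n = 3.844² + 3 = 14.78 + 3 = 17.8.
Round up.

n = 18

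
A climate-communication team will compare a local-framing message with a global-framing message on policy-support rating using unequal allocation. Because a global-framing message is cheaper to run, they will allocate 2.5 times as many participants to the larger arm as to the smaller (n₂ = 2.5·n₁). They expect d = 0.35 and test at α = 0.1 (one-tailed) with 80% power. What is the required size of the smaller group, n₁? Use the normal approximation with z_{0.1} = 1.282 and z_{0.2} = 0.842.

With allocation ratio k = n₂/n₁ = 2.5, Var(x̄₁−x̄₂) = σ²(1/n₁ + 1/(k·n₁)) = σ²·(k+1)/(k·n₁).
So n₁ = (1 + 1/k)·((z_{α} + z_β)/d)² = 1.400 × (2.124/0.35)².
n₁ = 1.400 × 36.83 = 51.6.
Round up: n₁ = 52, giving n₂ = 2.5 × 52 = 130.

n₁ = 52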